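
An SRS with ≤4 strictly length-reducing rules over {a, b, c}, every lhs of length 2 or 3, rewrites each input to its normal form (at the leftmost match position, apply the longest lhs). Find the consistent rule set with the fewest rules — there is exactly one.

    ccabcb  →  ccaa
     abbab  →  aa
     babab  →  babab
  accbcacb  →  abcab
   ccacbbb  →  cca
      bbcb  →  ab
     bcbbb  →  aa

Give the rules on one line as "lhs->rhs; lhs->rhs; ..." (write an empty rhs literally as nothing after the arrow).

aab->a; bb->a; cb->b

  | ccabcb => ccabb => ccaa
  | abbab => aaab => aa
  | babab
  | accbcacb => acbcacb => abcacb => abcab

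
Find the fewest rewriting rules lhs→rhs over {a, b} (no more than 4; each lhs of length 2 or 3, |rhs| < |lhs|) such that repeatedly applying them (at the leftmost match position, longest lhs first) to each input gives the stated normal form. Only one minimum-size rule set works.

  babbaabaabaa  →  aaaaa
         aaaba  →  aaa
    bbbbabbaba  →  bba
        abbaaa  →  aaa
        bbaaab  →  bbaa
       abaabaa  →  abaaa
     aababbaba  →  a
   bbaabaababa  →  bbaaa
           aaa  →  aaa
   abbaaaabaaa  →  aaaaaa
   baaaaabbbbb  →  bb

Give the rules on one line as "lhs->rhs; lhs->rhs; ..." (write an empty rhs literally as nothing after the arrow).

  | babbaabaabaa => bbbaabaabaa => aaabaabaa => aaaabaa => aaaaa
  | aaaba => aaa
  | bbbbabbaba => ababbaba => abbbaba => baba => bba
  | abbaaa => aaa

aab->a; abb->; bab->bb; bbb->a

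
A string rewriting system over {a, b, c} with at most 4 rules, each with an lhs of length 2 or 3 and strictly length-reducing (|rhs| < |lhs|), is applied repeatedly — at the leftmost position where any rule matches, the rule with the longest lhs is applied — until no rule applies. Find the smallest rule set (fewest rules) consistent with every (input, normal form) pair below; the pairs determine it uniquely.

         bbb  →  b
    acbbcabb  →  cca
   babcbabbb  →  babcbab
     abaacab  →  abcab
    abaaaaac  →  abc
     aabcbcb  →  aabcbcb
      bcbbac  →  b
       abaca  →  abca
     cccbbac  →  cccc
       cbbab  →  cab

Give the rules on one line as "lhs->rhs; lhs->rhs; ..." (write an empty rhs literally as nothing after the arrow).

ac->c; bb->; bcc->b

  | bbb => b
  | acbbcabb => cbbcabb => ccabb => cca
  | babcbabbb => babcbab
  | abaacab => abacab => abcab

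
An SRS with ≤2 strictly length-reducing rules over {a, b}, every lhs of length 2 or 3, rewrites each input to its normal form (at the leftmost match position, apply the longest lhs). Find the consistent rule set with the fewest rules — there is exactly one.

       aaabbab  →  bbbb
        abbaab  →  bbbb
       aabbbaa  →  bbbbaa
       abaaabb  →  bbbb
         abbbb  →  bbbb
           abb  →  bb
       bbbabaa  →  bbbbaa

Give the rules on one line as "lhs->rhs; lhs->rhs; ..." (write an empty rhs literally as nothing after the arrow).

  | aaabbab => abbbab => bbbab => bbbb
  | abbaab => bbaab => bbbb
  | aabbbaa => bbbbaa
  | abaaabb => baaabb => babbb => bbbb

aab->bb; ab->b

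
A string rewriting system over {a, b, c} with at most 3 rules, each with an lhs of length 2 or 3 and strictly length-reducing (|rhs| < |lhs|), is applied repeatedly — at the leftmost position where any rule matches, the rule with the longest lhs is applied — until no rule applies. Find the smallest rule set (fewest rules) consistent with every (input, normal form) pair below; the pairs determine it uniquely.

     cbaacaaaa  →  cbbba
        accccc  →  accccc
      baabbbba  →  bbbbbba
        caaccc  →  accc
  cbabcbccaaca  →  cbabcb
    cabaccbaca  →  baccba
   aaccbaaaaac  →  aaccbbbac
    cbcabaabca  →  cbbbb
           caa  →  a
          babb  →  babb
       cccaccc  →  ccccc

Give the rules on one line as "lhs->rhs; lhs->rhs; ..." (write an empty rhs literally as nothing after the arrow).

baa->bb; ca->

  | cbaacaaaa => cbbcaaaa => cbbaaa => cbbba
  | accccc
  | baabbbba => bbbbbba
  | caaccc => accc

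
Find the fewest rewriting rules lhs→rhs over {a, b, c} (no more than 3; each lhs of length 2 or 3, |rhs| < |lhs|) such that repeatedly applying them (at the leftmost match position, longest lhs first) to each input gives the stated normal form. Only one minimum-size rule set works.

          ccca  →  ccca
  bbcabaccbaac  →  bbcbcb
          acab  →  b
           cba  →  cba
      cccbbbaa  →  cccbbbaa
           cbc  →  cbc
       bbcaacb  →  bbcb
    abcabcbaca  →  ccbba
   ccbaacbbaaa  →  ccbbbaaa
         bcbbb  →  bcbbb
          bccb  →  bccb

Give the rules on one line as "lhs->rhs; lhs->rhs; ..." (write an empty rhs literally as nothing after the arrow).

  | ccca
  | bbcabaccbaac => bbcaccbaac => bbcbcbaac => bbcbcbab => bbcbcb
  | acab => bab => b
  | cba

ab->; ac->b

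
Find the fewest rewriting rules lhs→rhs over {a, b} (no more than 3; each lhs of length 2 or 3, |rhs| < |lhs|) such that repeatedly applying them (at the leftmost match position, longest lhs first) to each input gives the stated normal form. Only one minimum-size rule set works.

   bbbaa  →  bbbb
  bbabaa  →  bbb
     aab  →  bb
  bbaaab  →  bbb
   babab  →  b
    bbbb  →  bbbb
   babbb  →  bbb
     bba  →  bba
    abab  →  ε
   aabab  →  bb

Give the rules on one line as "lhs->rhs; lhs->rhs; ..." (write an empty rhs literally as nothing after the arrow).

aa->b; ab->

  | bbbaa => bbbb
  | bbabaa => bbaa => bbb
  | aab => bb
  | bbaaab => bbbab => bbb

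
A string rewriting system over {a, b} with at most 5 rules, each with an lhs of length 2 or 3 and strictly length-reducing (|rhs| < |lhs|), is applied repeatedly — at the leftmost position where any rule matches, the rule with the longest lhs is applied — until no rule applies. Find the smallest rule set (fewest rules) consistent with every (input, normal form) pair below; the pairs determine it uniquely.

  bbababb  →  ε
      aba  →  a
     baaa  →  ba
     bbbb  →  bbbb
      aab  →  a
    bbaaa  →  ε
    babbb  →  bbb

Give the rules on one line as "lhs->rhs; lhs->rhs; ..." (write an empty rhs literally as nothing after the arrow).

aa->; aab->a; ab->; bba->aa

  | bbababb => aababb => aabb => ab => ε
  | aba => a
  | baaa => ba
  | bbbb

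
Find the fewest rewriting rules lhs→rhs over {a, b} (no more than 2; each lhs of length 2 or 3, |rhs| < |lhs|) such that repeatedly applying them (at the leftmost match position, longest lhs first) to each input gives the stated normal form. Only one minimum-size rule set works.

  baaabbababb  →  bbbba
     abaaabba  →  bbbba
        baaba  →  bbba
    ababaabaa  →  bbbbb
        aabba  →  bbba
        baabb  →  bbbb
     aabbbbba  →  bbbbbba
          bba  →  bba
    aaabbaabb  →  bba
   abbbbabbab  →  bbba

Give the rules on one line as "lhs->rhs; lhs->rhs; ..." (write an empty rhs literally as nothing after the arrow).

aa->b; ab->a

  | baaabbababb => bbabbababb => bbabababb => bbaababb => bbbbabb => bbbbab => bbbba
  | abaaabba => aaaabba => baabba => bbbba
  | baaba => bbba
  | ababaabaa => aabaabaa => bbaabaa => bbbbaa => bbbbb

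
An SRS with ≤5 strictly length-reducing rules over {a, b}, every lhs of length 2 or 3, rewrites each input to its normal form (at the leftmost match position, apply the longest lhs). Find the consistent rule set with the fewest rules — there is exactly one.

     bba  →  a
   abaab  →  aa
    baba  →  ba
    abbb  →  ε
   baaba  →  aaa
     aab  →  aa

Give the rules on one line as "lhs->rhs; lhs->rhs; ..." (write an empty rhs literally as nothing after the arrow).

  | bba => a
  | abaab => aab => aa
  | baba => ba
  | abbb => bb => ε

aab->aa; ab->; baa->aa; bb->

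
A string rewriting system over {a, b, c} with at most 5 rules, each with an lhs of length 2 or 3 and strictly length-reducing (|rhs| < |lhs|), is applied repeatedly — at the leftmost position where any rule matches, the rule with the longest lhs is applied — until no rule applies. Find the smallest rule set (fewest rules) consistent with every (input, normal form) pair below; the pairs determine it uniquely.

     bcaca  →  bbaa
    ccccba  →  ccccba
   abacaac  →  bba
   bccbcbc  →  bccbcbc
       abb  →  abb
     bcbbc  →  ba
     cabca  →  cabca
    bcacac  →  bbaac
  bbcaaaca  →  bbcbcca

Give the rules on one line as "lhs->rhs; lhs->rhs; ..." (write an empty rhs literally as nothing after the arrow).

  | bcaca => bbaa
  | ccccba
  | abacaac => aaaac => bcac => bba
  | bccbcbc

aaa->bc; bac->a; cac->ba; cbb->ba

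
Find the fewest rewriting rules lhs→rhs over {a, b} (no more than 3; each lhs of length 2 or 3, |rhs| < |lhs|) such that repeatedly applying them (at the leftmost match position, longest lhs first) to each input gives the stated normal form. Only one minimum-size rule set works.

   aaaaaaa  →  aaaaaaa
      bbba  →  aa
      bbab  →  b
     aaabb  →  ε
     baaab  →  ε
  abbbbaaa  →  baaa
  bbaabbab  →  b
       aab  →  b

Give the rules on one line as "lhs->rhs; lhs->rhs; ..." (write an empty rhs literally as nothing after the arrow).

  | aaaaaaa
  | bbba => aa
  | bbab => ab => b
  | aaabb => aabb => abb => bb => ε

ab->b; bb->; bbb->a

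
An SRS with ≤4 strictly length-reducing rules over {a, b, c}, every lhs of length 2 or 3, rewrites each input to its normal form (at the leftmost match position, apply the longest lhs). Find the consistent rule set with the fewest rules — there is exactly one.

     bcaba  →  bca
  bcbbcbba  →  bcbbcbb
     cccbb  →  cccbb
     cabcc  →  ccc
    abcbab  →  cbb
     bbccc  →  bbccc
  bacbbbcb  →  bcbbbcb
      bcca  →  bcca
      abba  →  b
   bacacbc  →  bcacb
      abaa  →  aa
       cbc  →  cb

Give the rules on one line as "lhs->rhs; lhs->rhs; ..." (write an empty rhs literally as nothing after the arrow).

ab->; ba->b; cbc->cb

  | bcaba => bca
  | bcbbcbba => bcbbcbb
  | cccbb
  | cabcc => ccc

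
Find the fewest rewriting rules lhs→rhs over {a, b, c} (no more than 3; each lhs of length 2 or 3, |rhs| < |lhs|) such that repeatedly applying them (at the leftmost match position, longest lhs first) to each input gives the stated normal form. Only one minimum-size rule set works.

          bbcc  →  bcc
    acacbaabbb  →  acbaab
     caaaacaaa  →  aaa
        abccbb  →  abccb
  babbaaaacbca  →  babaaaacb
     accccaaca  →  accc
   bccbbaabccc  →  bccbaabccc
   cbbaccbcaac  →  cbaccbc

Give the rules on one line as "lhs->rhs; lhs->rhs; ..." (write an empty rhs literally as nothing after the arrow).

bb->b; ca->; caa->

  | bbcc => bcc
  | acacbaabbb => acbaabbb => acbaabb => acbaab
  | caaaacaaa => aacaaa => aaa
  | abccbb => abccb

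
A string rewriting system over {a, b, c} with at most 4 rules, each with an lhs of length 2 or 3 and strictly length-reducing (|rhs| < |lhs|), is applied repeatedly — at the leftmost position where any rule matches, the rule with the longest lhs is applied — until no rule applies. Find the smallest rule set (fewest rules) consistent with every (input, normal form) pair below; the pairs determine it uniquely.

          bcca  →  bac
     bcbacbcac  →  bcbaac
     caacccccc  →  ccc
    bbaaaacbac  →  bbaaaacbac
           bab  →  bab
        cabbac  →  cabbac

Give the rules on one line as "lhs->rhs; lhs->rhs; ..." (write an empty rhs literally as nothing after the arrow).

  | bcca => bac
  | bcbacbcac => bcbaac
  | caacccccc => cacccc => ccc
  | bbaaaacbac

acc->; cbc->; cca->ac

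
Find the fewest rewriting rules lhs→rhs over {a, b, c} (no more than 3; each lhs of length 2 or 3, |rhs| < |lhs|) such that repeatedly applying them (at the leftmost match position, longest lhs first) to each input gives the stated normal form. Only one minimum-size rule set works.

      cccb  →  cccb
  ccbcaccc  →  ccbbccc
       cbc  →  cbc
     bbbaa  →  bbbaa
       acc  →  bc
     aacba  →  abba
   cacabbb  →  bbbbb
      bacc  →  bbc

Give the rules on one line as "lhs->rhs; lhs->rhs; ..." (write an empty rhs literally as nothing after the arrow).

  | cccb
  | ccbcaccc => ccbbccc
  | cbc
  | bbbaa

ac->b; ca->b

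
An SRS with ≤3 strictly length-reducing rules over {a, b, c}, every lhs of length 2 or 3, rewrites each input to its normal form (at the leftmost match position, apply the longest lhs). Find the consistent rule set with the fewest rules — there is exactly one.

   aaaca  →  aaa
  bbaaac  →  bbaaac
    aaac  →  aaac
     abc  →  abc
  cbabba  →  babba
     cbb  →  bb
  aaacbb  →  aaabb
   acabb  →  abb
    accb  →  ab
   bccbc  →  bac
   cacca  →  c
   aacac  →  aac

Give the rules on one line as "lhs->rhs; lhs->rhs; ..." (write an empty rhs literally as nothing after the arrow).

bcb->ba; ca->; cb->b

  | aaaca => aaa
  | bbaaac
  | aaac
  | abc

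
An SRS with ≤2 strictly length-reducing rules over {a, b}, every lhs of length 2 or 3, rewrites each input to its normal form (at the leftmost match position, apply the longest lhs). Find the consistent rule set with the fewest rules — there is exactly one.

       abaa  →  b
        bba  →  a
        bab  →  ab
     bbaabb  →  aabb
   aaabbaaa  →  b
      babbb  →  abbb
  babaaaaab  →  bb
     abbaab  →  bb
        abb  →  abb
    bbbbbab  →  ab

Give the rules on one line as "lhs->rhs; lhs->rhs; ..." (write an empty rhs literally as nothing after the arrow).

aaa->b; ba->a

  | abaa => aaa => b
  | bba => ba => a
  | bab => ab
  | bbaabb => baabb => aabb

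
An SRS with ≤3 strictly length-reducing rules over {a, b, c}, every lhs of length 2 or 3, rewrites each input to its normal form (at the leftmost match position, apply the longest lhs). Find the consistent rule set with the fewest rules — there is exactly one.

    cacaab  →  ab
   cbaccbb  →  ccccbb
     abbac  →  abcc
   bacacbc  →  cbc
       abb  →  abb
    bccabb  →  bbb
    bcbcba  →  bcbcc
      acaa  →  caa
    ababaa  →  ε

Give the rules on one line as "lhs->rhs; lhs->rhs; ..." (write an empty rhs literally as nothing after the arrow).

ac->c; ba->c; cca->

  | cacaab => ccaab => ab
  | cbaccbb => ccccbb
  | abbac => abcc
  | bacacbc => ccacbc => cbc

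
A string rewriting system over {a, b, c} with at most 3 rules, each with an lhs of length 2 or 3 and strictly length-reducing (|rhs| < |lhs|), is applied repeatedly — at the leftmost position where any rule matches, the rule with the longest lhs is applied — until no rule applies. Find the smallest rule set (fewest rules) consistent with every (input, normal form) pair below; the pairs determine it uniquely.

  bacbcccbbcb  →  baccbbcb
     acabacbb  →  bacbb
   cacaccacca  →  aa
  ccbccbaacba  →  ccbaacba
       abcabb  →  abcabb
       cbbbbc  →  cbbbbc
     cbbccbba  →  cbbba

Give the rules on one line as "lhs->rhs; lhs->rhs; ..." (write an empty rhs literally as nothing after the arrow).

  | bacbcccbbcb => baccbbcb
  | acabacbb => bacbb
  | cacaccacca => aaaccacca => aaacaaca => aaaca => aa
  | ccbccbaacba => ccbaacba

aca->; bcc->; cac->aa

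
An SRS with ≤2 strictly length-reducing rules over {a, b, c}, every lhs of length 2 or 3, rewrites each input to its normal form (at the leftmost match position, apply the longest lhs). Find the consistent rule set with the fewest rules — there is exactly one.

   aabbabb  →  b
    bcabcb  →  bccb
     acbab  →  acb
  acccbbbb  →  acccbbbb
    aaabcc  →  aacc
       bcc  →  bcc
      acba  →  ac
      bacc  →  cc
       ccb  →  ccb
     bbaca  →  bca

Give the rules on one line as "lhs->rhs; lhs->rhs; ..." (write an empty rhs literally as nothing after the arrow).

  | aabbabb => ababb => abb => b
  | bcabcb => bccb
  | acbab => acb
  | acccbbbb

ab->; ba->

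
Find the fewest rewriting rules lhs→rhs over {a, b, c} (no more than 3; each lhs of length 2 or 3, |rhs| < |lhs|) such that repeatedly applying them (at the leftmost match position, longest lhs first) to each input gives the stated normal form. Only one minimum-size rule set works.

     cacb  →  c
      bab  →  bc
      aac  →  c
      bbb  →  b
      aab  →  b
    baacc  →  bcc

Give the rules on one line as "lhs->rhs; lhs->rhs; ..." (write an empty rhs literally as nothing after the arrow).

ab->c; ac->b; bb->

  | cacb => cbb => c
  | bab => bc
  | aac => ab => c
  | bbb => b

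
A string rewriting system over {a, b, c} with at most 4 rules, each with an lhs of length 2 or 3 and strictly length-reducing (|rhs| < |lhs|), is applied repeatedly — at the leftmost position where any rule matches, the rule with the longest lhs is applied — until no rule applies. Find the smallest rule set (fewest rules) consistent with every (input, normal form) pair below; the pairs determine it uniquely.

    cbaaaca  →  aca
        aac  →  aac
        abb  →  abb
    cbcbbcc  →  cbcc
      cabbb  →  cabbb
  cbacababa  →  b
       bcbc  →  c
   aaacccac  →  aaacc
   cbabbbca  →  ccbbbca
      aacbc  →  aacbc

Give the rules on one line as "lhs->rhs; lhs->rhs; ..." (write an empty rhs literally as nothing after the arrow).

  | cbaaaca => ccaaca => aca
  | aac
  | abb
  | cbcbbcc => cbcc

ba->c; bcb->; cca->; ccc->b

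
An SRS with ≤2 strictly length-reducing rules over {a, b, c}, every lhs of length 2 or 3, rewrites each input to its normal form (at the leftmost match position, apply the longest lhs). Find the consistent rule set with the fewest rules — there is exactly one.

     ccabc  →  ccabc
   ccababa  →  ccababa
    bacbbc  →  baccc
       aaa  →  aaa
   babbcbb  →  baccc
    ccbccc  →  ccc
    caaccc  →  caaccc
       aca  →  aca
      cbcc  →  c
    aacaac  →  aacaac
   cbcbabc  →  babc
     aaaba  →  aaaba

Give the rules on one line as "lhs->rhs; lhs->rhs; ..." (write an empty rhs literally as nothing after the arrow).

bb->c; cbc->

  | ccabc
  | ccababa
  | bacbbc => baccc
  | aaa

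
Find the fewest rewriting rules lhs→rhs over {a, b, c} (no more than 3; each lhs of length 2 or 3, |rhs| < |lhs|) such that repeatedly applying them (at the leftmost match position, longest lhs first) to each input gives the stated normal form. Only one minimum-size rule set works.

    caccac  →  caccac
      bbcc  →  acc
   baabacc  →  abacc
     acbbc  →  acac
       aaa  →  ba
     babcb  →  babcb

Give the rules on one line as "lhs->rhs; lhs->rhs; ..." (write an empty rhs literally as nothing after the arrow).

aa->b; bb->a

  | caccac
  | bbcc => acc
  | baabacc => bbbacc => abacc
  | acbbc => acac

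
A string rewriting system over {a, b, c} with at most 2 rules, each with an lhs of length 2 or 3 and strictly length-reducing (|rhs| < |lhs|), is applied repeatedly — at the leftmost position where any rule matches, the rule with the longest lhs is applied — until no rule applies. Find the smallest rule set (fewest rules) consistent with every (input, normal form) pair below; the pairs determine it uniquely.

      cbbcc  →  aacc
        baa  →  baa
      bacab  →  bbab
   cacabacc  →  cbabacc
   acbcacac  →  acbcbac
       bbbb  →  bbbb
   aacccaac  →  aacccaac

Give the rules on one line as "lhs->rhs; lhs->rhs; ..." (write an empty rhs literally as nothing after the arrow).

  | cbbcc => aacc
  | baa
  | bacab => bbab
  | cacabacc => cbabacc

aca->ba; cbb->aa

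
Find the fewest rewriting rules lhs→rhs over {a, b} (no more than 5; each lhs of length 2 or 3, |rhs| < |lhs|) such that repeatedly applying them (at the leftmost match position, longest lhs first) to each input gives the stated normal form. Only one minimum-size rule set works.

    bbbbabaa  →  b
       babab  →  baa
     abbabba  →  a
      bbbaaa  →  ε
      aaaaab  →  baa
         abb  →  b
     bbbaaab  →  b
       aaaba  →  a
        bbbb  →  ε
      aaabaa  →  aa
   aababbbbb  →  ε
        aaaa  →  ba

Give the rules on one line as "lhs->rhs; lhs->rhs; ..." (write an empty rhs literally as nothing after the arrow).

aaa->b; ab->a; abb->b; bb->

  | bbbbabaa => bbabaa => abaa => aaa => b
  | babab => baab => baa
  | abbabba => babba => bba => a
  | bbbaaa => baaa => bb => ε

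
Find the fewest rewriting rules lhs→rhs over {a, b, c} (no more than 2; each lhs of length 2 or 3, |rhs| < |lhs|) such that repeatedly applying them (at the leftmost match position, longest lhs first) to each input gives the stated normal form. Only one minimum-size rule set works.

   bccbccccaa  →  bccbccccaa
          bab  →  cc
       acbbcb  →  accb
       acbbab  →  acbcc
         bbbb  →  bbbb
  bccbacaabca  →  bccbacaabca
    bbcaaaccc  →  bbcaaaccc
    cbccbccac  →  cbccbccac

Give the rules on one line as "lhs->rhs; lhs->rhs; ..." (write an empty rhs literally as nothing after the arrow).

  | bccbccccaa
  | bab => cc
  | acbbcb => acbcb => accb
  | acbbab => acbcc

bab->cc; bcb->cb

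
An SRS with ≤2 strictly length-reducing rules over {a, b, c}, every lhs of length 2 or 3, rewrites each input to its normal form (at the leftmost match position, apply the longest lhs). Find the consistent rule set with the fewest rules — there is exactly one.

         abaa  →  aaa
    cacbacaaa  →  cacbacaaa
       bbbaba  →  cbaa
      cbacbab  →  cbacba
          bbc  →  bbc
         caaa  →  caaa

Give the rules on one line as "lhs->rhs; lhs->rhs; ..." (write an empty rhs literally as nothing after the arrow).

ab->a; bbb->cb

  | abaa => aaa
  | cacbacaaa
  | bbbaba => cbaba => cbaa
  | cbacbab => cbacba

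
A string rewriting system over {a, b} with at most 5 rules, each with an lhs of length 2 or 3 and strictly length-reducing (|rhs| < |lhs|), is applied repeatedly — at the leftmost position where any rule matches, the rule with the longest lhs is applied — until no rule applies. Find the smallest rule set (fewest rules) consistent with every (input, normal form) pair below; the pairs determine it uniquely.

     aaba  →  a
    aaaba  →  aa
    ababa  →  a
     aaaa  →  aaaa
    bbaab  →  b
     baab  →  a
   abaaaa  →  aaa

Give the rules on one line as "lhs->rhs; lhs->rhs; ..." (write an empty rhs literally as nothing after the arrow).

ab->; aba->; ba->a; bba->ab

  | aaba => a
  | aaaba => aa
  | ababa => ba => a
  | aaaa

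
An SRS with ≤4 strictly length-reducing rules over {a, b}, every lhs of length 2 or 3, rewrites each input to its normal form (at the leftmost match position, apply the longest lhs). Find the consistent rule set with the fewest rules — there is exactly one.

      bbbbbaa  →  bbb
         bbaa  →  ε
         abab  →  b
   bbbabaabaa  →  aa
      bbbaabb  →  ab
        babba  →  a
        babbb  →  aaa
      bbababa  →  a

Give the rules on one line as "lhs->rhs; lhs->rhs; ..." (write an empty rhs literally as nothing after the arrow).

  | bbbbbaa => bbbba => bbb
  | bbaa => ba => ε
  | abab => b
  | bbbabaabaa => bbaaaabaa => baaabaa => aabaa => aa

aba->; abb->aa; ba->; bab->aa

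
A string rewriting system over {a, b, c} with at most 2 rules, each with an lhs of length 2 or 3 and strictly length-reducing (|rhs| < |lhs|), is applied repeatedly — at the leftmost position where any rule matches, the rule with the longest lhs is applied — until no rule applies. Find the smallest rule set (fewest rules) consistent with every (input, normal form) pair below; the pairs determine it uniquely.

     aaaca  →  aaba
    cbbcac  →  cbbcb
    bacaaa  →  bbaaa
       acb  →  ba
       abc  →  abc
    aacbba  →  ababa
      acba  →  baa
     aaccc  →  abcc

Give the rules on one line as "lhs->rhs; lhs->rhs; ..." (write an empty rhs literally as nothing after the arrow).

ac->b; acb->ba

  | aaaca => aaba
  | cbbcac => cbbcb
  | bacaaa => bbaaa
  | acb => ba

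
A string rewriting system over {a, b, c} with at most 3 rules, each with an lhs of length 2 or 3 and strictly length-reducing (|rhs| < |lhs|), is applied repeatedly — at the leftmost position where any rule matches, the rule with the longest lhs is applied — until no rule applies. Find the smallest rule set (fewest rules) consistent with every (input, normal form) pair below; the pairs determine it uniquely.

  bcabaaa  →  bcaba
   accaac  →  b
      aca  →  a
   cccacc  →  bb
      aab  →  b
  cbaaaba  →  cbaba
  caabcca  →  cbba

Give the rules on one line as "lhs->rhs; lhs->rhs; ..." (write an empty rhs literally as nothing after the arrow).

  | bcabaaa => bcaba
  | accaac => caac => cc => b
  | aca => a
  | cccacc => bcacc => bcc => bb

aa->; ac->; cc->b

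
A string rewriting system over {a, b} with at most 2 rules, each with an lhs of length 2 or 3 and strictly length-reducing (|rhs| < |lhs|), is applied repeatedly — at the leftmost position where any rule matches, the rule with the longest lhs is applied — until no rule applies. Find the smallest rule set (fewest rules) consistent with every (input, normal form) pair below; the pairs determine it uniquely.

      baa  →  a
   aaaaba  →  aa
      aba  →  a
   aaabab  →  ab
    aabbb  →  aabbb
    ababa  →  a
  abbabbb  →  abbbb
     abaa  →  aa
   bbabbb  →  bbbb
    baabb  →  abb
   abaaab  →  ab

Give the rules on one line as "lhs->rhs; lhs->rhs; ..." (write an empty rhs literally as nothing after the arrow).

aaa->a; ba->

  | baa => a
  | aaaaba => aaba => aa
  | aba => a
  | aaabab => abab => ab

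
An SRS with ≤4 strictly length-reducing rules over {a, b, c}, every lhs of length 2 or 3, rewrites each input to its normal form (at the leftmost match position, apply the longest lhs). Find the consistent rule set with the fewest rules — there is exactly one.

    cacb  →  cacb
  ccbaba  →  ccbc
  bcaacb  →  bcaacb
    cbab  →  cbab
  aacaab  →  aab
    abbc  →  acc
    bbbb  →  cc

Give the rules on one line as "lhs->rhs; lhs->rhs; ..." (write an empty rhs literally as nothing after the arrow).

  | cacb
  | ccbaba => ccbc
  | bcaacb
  | cbab

aba->c; aca->; bb->c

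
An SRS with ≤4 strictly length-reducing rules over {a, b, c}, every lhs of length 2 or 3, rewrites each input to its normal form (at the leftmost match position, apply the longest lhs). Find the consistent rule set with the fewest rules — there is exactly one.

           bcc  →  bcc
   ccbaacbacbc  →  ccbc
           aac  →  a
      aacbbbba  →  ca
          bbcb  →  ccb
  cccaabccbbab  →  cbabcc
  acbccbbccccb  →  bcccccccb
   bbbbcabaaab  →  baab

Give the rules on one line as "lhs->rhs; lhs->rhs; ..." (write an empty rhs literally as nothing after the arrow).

  | bcc
  | ccbaacbacbc => ccbabacbc => ccbabbc => ccbacc => ccbc
  | aac => a
  | aacbbbba => abbbba => acbba => bba => ca

ac->; bb->c; cca->b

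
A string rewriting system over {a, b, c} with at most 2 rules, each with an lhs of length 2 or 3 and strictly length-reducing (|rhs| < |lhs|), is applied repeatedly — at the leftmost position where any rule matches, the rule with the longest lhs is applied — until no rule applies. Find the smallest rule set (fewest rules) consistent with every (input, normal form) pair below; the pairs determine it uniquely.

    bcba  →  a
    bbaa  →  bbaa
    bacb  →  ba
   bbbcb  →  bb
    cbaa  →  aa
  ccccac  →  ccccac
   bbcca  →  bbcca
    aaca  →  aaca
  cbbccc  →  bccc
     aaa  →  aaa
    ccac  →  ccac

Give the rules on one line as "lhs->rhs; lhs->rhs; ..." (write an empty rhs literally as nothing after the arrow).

  | bcba => a
  | bbaa
  | bacb => ba
  | bbbcb => bb

bcb->; cb->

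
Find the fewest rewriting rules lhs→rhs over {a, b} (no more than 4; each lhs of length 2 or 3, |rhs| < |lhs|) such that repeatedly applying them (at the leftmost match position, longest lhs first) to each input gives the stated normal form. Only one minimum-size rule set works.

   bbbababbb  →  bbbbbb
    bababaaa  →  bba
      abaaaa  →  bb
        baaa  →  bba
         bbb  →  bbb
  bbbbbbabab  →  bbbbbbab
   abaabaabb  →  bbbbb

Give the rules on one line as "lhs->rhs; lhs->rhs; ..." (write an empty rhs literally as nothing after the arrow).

  | bbbababbb => bbbabbb => bbbbbb
  | bababaaa => babaaa => baaa => bba
  | abaaaa => aaaa => baa => bb
  | baaa => bba

aa->b; aba->a; abb->bb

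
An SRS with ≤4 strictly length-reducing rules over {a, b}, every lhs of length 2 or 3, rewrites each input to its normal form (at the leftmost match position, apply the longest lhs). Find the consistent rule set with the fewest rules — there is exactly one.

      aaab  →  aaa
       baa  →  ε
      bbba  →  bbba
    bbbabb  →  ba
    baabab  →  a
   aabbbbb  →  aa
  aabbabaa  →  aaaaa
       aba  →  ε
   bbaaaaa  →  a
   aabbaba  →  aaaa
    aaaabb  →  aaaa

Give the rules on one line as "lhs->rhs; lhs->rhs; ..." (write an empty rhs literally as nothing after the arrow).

aab->aa; aba->; baa->; bab->a

  | aaab => aaa
  | baa => ε
  | bbba
  | bbbabb => bbab => ba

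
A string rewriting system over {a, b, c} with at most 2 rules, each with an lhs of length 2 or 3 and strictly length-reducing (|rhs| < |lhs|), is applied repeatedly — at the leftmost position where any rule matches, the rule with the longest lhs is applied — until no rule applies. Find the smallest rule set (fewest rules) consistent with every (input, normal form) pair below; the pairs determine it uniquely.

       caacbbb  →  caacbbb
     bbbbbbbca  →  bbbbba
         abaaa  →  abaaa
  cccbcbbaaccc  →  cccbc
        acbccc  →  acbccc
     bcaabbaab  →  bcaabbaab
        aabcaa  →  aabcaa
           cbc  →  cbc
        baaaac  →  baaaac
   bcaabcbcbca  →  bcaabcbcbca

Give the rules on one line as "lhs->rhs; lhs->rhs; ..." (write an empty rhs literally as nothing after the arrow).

  | caacbbb
  | bbbbbbbca => bbbbba
  | abaaa
  | cccbcbbaaccc => cccbcbbacc => cccbcbbc => cccbc

acc->c; bbc->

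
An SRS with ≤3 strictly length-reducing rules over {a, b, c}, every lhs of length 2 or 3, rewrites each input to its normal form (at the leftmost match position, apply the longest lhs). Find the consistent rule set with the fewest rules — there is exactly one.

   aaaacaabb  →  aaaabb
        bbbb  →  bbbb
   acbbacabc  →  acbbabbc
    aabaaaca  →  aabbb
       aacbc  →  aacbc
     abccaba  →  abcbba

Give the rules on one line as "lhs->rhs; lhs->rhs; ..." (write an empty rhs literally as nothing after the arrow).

  | aaaacaabb => aaaabb
  | bbbb
  | acbbacabc => acbbabbc
  | aabaaaca => aabcaca => aabbca => aabbb

baa->bc; ca->b; caa->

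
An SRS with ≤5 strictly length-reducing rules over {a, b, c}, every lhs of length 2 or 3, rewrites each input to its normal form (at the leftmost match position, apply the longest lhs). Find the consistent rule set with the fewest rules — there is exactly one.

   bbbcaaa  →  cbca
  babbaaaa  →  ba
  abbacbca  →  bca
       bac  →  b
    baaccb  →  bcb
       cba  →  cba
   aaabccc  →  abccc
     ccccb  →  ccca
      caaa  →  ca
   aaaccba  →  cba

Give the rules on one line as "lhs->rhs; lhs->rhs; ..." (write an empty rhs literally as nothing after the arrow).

aa->a; ac->; bb->c; ccb->ca

  | bbbcaaa => cbcaaa => cbcaa => cbca
  | babbaaaa => bacaaaa => baaaa => baaa => baa => ba
  | abbacbca => acacbca => acbca => bca
  | bac => b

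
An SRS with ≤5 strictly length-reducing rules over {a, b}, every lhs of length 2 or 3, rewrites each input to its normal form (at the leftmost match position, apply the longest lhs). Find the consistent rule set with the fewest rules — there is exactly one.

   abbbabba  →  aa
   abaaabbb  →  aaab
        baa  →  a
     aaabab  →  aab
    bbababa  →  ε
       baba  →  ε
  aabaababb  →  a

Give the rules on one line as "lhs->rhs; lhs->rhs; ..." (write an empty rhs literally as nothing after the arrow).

aba->; ba->; bb->; bbb->ab

  | abbbabba => aababba => abba => aa
  | abaaabbb => aabbb => aaab
  | baa => a
  | aaabab => aab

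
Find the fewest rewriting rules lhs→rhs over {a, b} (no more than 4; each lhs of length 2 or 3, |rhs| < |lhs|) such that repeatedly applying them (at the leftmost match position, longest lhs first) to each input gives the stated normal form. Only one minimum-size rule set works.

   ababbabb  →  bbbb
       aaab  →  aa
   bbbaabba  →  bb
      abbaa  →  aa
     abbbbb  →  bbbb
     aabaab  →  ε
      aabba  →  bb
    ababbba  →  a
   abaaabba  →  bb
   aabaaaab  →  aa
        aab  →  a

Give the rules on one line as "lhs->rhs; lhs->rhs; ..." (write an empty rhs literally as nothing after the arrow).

ab->; aba->bb; ba->a; bab->

  | ababbabb => bbbbabb => bbbb
  | aaab => aa
  | bbbaabba => bbaabba => baabba => aabba => aba => bb
  | abbaa => baa => aa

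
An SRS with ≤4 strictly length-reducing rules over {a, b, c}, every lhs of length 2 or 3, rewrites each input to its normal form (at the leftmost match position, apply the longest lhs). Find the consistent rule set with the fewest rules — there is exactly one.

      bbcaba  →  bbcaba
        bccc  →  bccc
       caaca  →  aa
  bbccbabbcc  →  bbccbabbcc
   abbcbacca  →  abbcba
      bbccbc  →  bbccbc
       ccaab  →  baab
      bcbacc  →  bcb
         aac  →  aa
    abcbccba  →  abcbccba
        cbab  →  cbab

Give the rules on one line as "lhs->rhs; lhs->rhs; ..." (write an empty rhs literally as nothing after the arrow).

ac->a; acc->; caa->a; cca->ba

  | bbcaba
  | bccc
  | caaca => aca => aa
  | bbccbabbcc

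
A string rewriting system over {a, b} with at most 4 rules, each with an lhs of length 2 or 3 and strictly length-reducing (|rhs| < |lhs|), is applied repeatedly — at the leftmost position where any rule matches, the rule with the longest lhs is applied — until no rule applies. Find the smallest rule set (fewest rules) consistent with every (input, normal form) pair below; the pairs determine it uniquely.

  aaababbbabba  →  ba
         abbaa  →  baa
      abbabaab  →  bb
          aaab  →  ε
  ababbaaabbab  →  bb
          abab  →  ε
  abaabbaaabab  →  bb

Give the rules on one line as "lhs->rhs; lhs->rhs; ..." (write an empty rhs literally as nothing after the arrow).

aab->b; ab->; bbb->b

  | aaababbbabba => ababbbabba => abbbabba => bbabba => bbba => ba
  | abbaa => baa
  | abbabaab => babaab => baab => bb
  | aaab => ab => ε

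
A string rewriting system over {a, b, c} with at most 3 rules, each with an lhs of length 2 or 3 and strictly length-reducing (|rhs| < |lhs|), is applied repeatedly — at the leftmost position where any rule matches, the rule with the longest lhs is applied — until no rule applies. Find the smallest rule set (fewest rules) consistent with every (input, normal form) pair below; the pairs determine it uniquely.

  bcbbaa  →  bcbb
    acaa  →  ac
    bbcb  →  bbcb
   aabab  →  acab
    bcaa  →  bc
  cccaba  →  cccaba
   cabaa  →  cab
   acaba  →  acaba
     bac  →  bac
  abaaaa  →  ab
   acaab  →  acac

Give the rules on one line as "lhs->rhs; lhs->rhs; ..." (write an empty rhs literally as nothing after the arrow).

  | bcbbaa => bcbb
  | acaa => ac
  | bbcb
  | aabab => acab

aa->; aab->ac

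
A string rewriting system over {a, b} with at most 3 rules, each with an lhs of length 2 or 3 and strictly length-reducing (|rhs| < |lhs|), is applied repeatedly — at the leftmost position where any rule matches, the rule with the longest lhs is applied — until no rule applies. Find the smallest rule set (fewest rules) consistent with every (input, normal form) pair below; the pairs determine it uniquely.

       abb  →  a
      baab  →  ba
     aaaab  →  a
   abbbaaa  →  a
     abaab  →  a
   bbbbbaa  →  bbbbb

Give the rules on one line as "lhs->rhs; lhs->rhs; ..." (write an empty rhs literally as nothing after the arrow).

  | abb => ab => a
  | baab => bab => ba
  | aaaab => aaab => aab => ab => a
  | abbbaaa => abbaaa => abaaa => aaaa => aaa => aa => a

aa->a; ab->a; bba->bb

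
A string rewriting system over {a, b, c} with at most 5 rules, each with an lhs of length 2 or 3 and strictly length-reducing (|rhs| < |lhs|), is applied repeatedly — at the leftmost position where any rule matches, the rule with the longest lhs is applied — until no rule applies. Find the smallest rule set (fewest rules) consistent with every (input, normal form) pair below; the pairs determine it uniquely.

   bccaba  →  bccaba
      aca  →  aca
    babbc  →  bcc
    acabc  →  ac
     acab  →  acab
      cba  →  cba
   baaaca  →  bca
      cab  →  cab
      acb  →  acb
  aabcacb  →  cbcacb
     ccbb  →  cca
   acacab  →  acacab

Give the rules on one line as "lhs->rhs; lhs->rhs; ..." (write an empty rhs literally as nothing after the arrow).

  | bccaba
  | aca
  | babbc => baac => bcc
  | acabc => ac

aa->c; aaa->; abc->; bb->a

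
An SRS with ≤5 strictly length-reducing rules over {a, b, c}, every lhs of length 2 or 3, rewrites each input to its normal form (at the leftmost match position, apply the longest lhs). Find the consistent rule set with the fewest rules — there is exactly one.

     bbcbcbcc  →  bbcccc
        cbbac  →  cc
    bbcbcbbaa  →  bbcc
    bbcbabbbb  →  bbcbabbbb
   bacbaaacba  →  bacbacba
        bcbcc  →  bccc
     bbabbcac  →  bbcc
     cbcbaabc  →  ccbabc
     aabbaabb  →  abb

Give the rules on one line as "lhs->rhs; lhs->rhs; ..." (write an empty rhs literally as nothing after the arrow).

  | bbcbcbcc => bbccbcc => bbcccc
  | cbbac => cc
  | bbcbcbbaa => bbccbbaa => bbcca => bbcc
  | bbcbabbbb

aa->a; bba->; ca->c; cbc->cc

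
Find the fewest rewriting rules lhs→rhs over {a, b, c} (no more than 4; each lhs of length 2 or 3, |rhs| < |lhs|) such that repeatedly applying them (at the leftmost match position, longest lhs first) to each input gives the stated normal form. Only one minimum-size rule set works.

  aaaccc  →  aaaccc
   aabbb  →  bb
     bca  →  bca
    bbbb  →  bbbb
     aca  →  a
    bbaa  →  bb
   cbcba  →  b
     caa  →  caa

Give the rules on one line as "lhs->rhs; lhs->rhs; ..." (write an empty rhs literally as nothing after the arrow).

aab->; aca->a; ba->b; cbc->

  | aaaccc
  | aabbb => bb
  | bca
  | bbbb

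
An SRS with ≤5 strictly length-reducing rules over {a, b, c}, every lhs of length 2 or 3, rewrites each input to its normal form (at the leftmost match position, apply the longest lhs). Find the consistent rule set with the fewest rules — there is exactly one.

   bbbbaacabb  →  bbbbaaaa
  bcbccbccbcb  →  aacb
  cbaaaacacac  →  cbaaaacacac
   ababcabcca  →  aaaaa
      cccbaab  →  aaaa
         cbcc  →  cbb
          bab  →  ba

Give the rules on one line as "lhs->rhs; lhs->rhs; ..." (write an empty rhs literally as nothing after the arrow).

  | bbbbaacabb => bbbbaaaab => bbbbaaaa
  | bcbccbccbcb => aaccbccbcb => aabbccbcb => aabccbcb => aaccbcb => aabbcb => aabcb => aacb
  | cbaaaacacac
  | ababcabcca => aabcabcca => aacabcca => aaaacca => aaaaba => aaaaa

ab->a; bcb->aa; cab->aa; cc->b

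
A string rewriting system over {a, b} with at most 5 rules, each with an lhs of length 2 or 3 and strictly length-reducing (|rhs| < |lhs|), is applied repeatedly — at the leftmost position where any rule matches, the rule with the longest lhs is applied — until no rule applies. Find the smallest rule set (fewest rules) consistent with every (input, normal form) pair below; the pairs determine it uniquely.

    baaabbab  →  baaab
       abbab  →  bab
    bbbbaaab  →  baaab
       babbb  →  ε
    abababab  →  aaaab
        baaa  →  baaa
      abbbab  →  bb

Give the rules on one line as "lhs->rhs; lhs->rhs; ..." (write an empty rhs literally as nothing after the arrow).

  | baaabbab => baabab => baaab
  | abbab => bab
  | bbbbaaab => baaab
  | babbb => bbb => ε

aba->aa; abb->b; bba->b; bbb->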